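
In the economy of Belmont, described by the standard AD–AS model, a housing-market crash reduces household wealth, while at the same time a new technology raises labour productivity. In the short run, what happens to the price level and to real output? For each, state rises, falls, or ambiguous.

The first event is a negative demand shock: AD shifts left, which by itself pushes P down and Y down.
The second is a favourable supply shock: SRAS shifts right, which by itself pushes P down and Y up.
Both shocks push P down, so P falls. The two shocks push Y in opposite directions, so the effect on Y is ambiguous.

Price level: falls; output: ambiguous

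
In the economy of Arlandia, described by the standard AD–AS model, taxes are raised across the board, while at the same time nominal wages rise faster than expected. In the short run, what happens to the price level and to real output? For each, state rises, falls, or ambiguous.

The first event is a negative demand shock: AD shifts left, which by itself pushes P down and Y down.
The second is an adverse supply shock: SRAS shifts left, which by itself pushes P up and Y down.
The two shocks push P in opposite directions, so the effect on P is ambiguous. Both shocks push Y down, so Y falls.

Price level: ambiguous; output: falls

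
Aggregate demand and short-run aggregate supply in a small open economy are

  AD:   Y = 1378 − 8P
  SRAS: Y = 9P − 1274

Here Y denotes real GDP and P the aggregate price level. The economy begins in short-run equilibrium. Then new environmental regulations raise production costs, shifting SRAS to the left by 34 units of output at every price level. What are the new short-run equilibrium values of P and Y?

P = 158, Y = 114

This is a negative supply shock: SRAS shifts left.
New SRAS: Y = 9P − 1308.
Set AD = SRAS: 1378 − 8P = 9P − 1308, so 2686 = 17P and P = 158.
Y = 1378 − 8·158 = 114.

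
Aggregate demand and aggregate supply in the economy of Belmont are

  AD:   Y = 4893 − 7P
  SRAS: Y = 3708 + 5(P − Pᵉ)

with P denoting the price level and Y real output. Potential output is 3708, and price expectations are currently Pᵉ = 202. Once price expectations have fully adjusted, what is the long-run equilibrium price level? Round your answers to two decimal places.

Long-run P = 169.29

Short run: with Pᵉ = 202, SRAS is Y = 2698 + 5P. Setting AD = SRAS gives 2195 = 12P, so P = 182.92 and Y = 4893 − 7P = 3612.58.
Output 3612.58 is below potential 3708, so over time expected prices fall and SRAS shifts right until Y returns to 3708.
Long run: Y = 3708 on the AD curve gives 3708 = 4893 − 7P, so P = 169.29.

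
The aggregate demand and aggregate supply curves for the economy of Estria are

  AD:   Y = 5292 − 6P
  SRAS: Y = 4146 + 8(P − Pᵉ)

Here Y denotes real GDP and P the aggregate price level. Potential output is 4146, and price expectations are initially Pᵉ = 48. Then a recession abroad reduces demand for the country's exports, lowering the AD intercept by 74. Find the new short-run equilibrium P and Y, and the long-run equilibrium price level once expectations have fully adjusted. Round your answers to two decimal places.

Short run: P = 104.00, Y = 4594.00. Long run: P = 178.67.

AD shifts left: new AD is Y = 5218 − 6P. With Pᵉ = 48, SRAS is Y = 3762 + 8P.
Short run: 5218 − 6P = 3762 + 8P gives 1456 = 14P, so P = 104.00 and Y = 5218 − 6P = 4594.00.
Y = 4594.00 is above potential 4146; expectations adjust and SRAS shifts left until Y = 4146.
Long run: on the new AD curve, 4146 = 5218 − 6P gives P = 178.67.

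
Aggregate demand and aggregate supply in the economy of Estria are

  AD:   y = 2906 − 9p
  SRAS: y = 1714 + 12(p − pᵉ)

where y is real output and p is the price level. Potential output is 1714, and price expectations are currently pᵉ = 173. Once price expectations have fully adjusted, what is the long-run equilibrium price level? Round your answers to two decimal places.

Short run: with pᵉ = 173, SRAS is y = 12p − 362. Setting AD = SRAS gives 3268 = 21p, so p = 155.62 and y = 2906 − 9p = 1505.43.
Output 1505.43 is below potential 1714, so over time expected prices fall and SRAS shifts right until y returns to 1714.
Long run: y = 1714 on the AD curve gives 1714 = 2906 − 9p, so p = 132.44.

Long-run p = 132.44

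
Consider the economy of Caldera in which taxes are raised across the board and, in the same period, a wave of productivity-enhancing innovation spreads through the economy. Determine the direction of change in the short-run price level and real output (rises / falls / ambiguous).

The first event is a negative demand shock: AD shifts left, which by itself pushes P down and Y down.
The second is a favourable supply shock: SRAS shifts right, which by itself pushes P down and Y up.
Both shocks push P down, so P falls. The two shocks push Y in opposite directions, so the effect on Y is ambiguous.

Price level: falls; output: ambiguous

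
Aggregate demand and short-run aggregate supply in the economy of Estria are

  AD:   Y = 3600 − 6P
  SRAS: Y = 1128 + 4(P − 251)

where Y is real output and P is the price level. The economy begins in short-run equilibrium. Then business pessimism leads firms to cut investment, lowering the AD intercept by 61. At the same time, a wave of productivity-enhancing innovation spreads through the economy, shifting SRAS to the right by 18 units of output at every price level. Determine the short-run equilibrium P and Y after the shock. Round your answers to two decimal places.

After both shocks: AD is Y = 3539 − 6P and SRAS is Y = 142 + 4P.
Setting them equal: 3397 = 10P, so P = 339.70.
Substituting into AD, Y = 1500.80.

P = 339.70, Y = 1500.80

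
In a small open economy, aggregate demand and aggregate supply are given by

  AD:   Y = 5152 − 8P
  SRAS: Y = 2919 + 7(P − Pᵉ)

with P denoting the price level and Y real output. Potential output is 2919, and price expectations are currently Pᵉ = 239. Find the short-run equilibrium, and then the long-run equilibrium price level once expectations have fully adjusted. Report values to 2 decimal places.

Short run: P = 260.40, Y = 3068.80. Long run: P = 279.13.

Short run: with Pᵉ = 239, SRAS is Y = 1246 + 7P. Setting AD = SRAS gives 3906 = 15P, so P = 260.40 and Y = 5152 − 8P = 3068.80.
Output 3068.80 is above potential 2919, so over time expected prices rise and SRAS shifts left until Y returns to 2919.
Long run: Y = 2919 on the AD curve gives 2919 = 5152 − 8P, so P = 279.13.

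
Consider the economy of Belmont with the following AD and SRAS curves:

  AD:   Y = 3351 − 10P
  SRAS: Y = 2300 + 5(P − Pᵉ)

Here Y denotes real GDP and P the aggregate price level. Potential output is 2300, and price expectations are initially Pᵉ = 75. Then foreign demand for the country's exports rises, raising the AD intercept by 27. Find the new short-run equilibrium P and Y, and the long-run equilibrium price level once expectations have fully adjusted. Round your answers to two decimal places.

AD shifts right: new AD is Y = 3378 − 10P. With Pᵉ = 75, SRAS is Y = 1925 + 5P.
Short run: 3378 − 10P = 1925 + 5P gives 1453 = 15P, so P = 96.87 and Y = 3378 − 10P = 2409.33.
Y = 2409.33 is above potential 2300; expectations adjust and SRAS shifts left until Y = 2300.
Long run: on the new AD curve, 2300 = 3378 − 10P gives P = 107.80.

Short run: P = 96.87, Y = 2409.33. Long run: P = 107.80.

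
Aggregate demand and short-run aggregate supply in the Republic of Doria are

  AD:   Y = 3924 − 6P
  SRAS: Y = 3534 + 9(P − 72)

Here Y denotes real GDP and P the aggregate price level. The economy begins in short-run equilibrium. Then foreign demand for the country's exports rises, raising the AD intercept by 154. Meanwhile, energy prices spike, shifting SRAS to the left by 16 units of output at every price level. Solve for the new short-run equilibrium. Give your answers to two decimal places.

After both shocks: AD is Y = 4078 − 6P and SRAS is Y = 2870 + 9P.
Setting them equal: 1208 = 15P, so P = 80.53.
Substituting into AD, Y = 3594.80.

P = 80.53, Y = 3594.80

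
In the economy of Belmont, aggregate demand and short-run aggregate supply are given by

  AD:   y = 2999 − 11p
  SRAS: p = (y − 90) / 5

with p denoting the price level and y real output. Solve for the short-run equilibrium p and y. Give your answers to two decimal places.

p = 181.81, y = 999.06

Rearrange SRAS to y = 90 + 5p.
Set AD = SRAS: 2999 − 11p = 90 + 5p, so 2909 = 16p and p = 181.81.
Substituting into AD, y = 2999 − 11p = 999.06.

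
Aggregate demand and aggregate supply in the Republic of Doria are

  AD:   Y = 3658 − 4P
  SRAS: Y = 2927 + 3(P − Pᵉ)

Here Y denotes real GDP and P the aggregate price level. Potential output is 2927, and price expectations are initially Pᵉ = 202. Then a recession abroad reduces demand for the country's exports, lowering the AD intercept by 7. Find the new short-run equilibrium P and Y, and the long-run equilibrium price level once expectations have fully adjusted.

Short run: P = 190, Y = 2891. Long run: P = 181.

AD shifts left: new AD is Y = 3651 − 4P. With Pᵉ = 202, SRAS is Y = 2321 + 3P.
Short run: 3651 − 4P = 2321 + 3P gives 1330 = 7P, so P = 190 and Y = 3651 − 4·190 = 2891.
Y = 2891 is below potential 2927; expectations adjust and SRAS shifts right until Y = 2927.
Long run: on the new AD curve, 2927 = 3651 − 4P gives P = 181.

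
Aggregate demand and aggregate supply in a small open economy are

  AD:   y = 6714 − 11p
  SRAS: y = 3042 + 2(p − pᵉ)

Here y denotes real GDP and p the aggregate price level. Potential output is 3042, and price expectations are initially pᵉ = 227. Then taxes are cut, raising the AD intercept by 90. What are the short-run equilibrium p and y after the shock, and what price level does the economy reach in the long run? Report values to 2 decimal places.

AD shifts right: new AD is y = 6804 − 11p. With pᵉ = 227, SRAS is y = 2588 + 2p.
Short run: 6804 − 11p = 2588 + 2p gives 4216 = 13p, so p = 324.31 and y = 6804 − 11p = 3236.62.
y = 3236.62 is above potential 3042; expectations adjust and SRAS shifts left until y = 3042.
Long run: on the new AD curve, 3042 = 6804 − 11p gives p = 342.00.

Short run: p = 324.31, y = 3236.62. Long run: p = 342.00.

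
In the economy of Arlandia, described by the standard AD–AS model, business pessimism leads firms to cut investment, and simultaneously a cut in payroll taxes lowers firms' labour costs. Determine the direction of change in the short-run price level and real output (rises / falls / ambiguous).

The first event is a negative demand shock: AD shifts left, which by itself pushes P down and Y down.
The second is a favourable supply shock: SRAS shifts right, which by itself pushes P down and Y up.
Both shocks push P down, so P falls. The two shocks push Y in opposite directions, so the effect on Y is ambiguous.

Price level: falls; output: ambiguous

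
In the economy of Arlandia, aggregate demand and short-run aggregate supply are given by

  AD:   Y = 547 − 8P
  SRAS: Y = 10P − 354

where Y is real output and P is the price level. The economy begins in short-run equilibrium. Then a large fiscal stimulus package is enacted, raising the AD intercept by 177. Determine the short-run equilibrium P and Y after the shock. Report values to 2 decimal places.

P = 59.89, Y = 244.89

This is a positive demand shock: AD shifts right.
New AD: Y = 724 − 8P.
Set AD = SRAS: 724 − 8P = 10P − 354, so 1078 = 18P and P = 59.89.
Substituting into AD, Y = 244.89.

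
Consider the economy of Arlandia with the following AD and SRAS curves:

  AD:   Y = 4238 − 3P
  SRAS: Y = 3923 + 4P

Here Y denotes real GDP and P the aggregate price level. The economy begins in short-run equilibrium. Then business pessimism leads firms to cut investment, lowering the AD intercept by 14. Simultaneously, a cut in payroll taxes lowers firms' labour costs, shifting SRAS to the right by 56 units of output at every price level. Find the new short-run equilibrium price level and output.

After both shocks: AD is Y = 4224 − 3P and SRAS is Y = 3979 + 4P.
Setting them equal: 245 = 7P, so P = 35.
Y = 4224 − 3·35 = 4119.

P = 35, Y = 4119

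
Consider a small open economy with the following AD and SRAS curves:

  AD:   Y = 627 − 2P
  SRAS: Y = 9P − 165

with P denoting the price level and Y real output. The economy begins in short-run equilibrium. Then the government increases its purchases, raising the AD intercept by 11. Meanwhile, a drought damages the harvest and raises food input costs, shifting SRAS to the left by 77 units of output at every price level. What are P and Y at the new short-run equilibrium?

After both shocks: AD is Y = 638 − 2P and SRAS is Y = 9P − 242.
Setting them equal: 880 = 11P, so P = 80.
Y = 638 − 2·80 = 478.

P = 80, Y = 478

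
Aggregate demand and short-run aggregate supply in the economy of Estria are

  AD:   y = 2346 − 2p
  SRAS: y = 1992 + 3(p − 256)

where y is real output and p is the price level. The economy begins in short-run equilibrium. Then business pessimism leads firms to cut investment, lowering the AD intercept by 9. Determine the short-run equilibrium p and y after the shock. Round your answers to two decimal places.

This is a negative demand shock: AD shifts left.
New AD: y = 2337 − 2p.
SRAS can be written y = 1224 + 3p.
Set AD = SRAS: 2337 − 2p = 1224 + 3p, so 1113 = 5p and p = 222.60.
Substituting into AD, y = 1891.80.

p = 222.60, y = 1891.80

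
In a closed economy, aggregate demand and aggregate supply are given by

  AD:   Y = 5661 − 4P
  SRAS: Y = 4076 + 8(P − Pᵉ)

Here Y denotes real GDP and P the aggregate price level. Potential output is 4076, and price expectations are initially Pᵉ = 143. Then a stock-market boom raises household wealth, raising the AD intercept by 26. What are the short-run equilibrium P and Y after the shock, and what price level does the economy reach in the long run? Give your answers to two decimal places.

Short run: P = 229.58, Y = 4768.67. Long run: P = 402.75.

AD shifts right: new AD is Y = 5687 − 4P. With Pᵉ = 143, SRAS is Y = 2932 + 8P.
Short run: 5687 − 4P = 2932 + 8P gives 2755 = 12P, so P = 229.58 and Y = 5687 − 4P = 4768.67.
Y = 4768.67 is above potential 4076; expectations adjust and SRAS shifts left until Y = 4076.
Long run: on the new AD curve, 4076 = 5687 − 4P gives P = 402.75.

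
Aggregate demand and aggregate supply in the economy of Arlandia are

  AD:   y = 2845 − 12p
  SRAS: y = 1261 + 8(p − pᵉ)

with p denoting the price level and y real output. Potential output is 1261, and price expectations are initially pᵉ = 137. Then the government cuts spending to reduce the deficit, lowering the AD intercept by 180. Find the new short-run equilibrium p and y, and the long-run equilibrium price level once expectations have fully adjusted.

AD shifts left: new AD is y = 2665 − 12p. With pᵉ = 137, SRAS is y = 165 + 8p.
Short run: 2665 − 12p = 165 + 8p gives 2500 = 20p, so p = 125 and y = 2665 − 12·125 = 1165.
y = 1165 is below potential 1261; expectations adjust and SRAS shifts right until y = 1261.
Long run: on the new AD curve, 1261 = 2665 − 12p gives p = 117.

Short run: p = 125, y = 1165. Long run: p = 117.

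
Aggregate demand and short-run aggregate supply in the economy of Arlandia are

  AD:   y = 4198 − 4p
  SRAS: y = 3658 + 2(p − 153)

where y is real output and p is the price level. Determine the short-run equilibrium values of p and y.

Write SRAS as y = 3658 + 2p − 306 = 3352 + 2p.
Set AD = SRAS: 4198 − 4p = 3352 + 2p, so 846 = 6p and p = 141.
Then y = 4198 − 4·141 = 3634.

p = 141, y = 3634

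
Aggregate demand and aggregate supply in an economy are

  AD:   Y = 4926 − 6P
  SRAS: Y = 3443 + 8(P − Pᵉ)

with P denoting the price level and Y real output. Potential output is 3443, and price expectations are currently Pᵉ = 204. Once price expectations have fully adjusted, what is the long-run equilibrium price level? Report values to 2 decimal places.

Long-run P = 247.17

Short run: with Pᵉ = 204, SRAS is Y = 1811 + 8P. Setting AD = SRAS gives 3115 = 14P, so P = 222.50 and Y = 4926 − 6P = 3591.00.
Output 3591.00 is above potential 3443, so over time expected prices rise and SRAS shifts left until Y returns to 3443.
Long run: Y = 3443 on the AD curve gives 3443 = 4926 − 6P, so P = 247.17.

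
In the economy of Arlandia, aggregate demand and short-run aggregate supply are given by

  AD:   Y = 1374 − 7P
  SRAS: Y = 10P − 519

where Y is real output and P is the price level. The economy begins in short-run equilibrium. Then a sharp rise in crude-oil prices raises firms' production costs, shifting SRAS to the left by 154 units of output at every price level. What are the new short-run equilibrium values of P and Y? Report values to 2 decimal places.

This is a negative supply shock: SRAS shifts left.
New SRAS: Y = 10P − 673.
Set AD = SRAS: 1374 − 7P = 10P − 673, so 2047 = 17P and P = 120.41.
Substituting into AD, Y = 531.12.

P = 120.41, Y = 531.12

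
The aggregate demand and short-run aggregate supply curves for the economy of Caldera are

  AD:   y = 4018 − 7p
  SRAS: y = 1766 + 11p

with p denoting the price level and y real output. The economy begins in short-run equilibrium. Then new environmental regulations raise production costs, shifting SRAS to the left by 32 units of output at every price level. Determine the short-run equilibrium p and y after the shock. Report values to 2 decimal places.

This is a negative supply shock: SRAS shifts left.
New SRAS: y = 1734 + 11p.
Set AD = SRAS: 4018 − 7p = 1734 + 11p, so 2284 = 18p and p = 126.89.
Substituting into AD, y = 3129.78.

p = 126.89, y = 3129.78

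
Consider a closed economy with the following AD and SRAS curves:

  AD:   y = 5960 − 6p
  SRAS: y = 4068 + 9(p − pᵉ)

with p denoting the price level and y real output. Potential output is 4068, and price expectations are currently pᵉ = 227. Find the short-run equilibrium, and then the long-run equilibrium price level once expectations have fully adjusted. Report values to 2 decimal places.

Short run: with pᵉ = 227, SRAS is y = 2025 + 9p. Setting AD = SRAS gives 3935 = 15p, so p = 262.33 and y = 5960 − 6p = 4386.00.
Output 4386.00 is above potential 4068, so over time expected prices rise and SRAS shifts left until y returns to 4068.
Long run: y = 4068 on the AD curve gives 4068 = 5960 − 6p, so p = 315.33.

Short run: p = 262.33, y = 4386.00. Long run: p = 315.33.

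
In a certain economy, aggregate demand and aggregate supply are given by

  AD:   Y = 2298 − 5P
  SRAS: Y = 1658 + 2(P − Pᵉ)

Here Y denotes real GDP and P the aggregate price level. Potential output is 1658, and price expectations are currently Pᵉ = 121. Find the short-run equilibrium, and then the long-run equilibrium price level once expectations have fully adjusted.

Short run: P = 126, Y = 1668. Long run: P = 128.

Short run: with Pᵉ = 121, SRAS is Y = 1416 + 2P. Setting AD = SRAS gives 882 = 7P, so P = 126 and Y = 2298 − 5·126 = 1668.
Output 1668 is above potential 1658, so over time expected prices rise and SRAS shifts left until Y returns to 1658.
Long run: Y = 1658 on the AD curve gives 1658 = 2298 − 5P, so P = 128.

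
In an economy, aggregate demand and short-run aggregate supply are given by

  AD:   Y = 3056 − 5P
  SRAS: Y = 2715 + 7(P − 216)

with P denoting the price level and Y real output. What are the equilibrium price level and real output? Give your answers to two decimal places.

Write SRAS as Y = 2715 + 7P − 1512 = 1203 + 7P.
Set AD = SRAS: 3056 − 5P = 1203 + 7P, so 1853 = 12P and P = 154.42.
Substituting into AD, Y = 3056 − 5P = 2283.92.

P = 154.42, Y = 2283.92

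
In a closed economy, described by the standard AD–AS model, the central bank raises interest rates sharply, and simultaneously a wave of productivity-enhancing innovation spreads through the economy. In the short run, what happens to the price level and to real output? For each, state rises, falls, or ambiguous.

Price level: falls; output: ambiguous

The first event is a negative demand shock: AD shifts left, which by itself pushes P down and Y down.
The second is a favourable supply shock: SRAS shifts right, which by itself pushes P down and Y up.
Both shocks push P down, so P falls. The two shocks push Y in opposite directions, so the effect on Y is ambiguous.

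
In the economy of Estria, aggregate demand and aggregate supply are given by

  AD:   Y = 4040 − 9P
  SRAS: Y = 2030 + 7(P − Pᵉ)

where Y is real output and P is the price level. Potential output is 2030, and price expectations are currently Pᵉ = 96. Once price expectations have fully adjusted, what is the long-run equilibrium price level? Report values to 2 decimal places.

Short run: with Pᵉ = 96, SRAS is Y = 1358 + 7P. Setting AD = SRAS gives 2682 = 16P, so P = 167.63 and Y = 4040 − 9P = 2531.38.
Output 2531.38 is above potential 2030, so over time expected prices rise and SRAS shifts left until Y returns to 2030.
Long run: Y = 2030 on the AD curve gives 2030 = 4040 − 9P, so P = 223.33.

Long-run P = 223.33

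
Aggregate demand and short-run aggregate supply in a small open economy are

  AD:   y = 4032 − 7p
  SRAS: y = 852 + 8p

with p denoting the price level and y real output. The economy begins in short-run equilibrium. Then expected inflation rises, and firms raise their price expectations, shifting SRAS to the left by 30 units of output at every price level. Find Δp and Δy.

This is a negative supply shock: SRAS shifts left.
New SRAS: y = 822 + 8p.
Set AD = SRAS: 4032 − 7p = 822 + 8p, so 3210 = 15p and p = 214.
y = 4032 − 7·214 = 2534.
Initially p = 212, y = 2548, so Δp = +2 and Δy = -14.

Δp = +2, Δy = -14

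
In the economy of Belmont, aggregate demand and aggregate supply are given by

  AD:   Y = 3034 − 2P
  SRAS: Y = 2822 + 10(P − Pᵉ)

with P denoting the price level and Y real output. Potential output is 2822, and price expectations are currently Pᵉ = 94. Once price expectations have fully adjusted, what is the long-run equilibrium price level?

Short run: with Pᵉ = 94, SRAS is Y = 1882 + 10P. Setting AD = SRAS gives 1152 = 12P, so P = 96 and Y = 3034 − 2·96 = 2842.
Output 2842 is above potential 2822, so over time expected prices rise and SRAS shifts left until Y returns to 2822.
Long run: Y = 2822 on the AD curve gives 2822 = 3034 − 2P, so P = 106.

Long-run P = 106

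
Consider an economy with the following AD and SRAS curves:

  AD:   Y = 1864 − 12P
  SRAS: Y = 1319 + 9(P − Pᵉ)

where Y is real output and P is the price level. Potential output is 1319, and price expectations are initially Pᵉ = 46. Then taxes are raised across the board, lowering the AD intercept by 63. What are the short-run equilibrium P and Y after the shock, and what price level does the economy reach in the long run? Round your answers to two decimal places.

Short run: P = 42.67, Y = 1289.00. Long run: P = 40.17.

AD shifts left: new AD is Y = 1801 − 12P. With Pᵉ = 46, SRAS is Y = 905 + 9P.
Short run: 1801 − 12P = 905 + 9P gives 896 = 21P, so P = 42.67 and Y = 1801 − 12P = 1289.00.
Y = 1289.00 is below potential 1319; expectations adjust and SRAS shifts right until Y = 1319.
Long run: on the new AD curve, 1319 = 1801 − 12P gives P = 40.17.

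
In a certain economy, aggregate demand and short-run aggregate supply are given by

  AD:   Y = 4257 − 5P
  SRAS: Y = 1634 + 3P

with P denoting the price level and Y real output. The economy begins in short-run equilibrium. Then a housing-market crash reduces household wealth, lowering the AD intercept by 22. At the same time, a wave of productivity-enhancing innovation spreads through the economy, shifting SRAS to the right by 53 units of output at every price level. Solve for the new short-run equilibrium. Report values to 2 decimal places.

After both shocks: AD is Y = 4235 − 5P and SRAS is Y = 1687 + 3P.
Setting them equal: 2548 = 8P, so P = 318.50.
Substituting into AD, Y = 2642.50.

P = 318.50, Y = 2642.50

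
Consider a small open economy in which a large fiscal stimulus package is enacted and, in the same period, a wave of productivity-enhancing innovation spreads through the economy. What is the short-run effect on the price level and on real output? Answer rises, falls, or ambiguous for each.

The first event is a positive demand shock: AD shifts right, which by itself pushes P up and Y up.
The second is a favourable supply shock: SRAS shifts right, which by itself pushes P down and Y up.
The two shocks push P in opposite directions, so the effect on P is ambiguous. Both shocks push Y up, so Y rises.

Price level: ambiguous; output: rises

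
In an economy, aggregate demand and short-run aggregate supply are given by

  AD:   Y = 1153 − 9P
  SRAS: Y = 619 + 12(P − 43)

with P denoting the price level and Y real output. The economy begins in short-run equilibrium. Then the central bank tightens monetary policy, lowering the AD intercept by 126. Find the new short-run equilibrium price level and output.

P = 44, Y = 631

This is a negative demand shock: AD shifts left.
New AD: Y = 1027 − 9P.
SRAS can be written Y = 103 + 12P.
Set AD = SRAS: 1027 − 9P = 103 + 12P, so 924 = 21P and P = 44.
Y = 1027 − 9·44 = 631.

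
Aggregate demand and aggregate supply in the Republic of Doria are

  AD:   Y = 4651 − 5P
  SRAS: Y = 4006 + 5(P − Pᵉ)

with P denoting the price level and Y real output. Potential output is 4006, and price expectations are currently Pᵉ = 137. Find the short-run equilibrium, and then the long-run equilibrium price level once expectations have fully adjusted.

Short run: with Pᵉ = 137, SRAS is Y = 3321 + 5P. Setting AD = SRAS gives 1330 = 10P, so P = 133 and Y = 4651 − 5·133 = 3986.
Output 3986 is below potential 4006, so over time expected prices fall and SRAS shifts right until Y returns to 4006.
Long run: Y = 4006 on the AD curve gives 4006 = 4651 − 5P, so P = 129.

Short run: P = 133, Y = 3986. Long run: P = 129.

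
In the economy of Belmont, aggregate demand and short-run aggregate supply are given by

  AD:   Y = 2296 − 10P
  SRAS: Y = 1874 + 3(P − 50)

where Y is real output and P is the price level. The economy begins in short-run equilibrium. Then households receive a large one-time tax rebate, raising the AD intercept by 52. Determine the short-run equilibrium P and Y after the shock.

This is a positive demand shock: AD shifts right.
New AD: Y = 2348 − 10P.
SRAS can be written Y = 1724 + 3P.
Set AD = SRAS: 2348 − 10P = 1724 + 3P, so 624 = 13P and P = 48.
Y = 2348 − 10·48 = 1868.

P = 48, Y = 1868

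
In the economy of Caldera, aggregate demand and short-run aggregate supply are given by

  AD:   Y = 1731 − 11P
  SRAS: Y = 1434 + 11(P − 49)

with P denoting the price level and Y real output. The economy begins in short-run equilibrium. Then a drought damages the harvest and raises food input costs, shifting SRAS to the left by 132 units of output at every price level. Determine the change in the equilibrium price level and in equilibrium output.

This is a negative supply shock: SRAS shifts left.
New SRAS: Y = 763 + 11P.
Set AD = SRAS: 1731 − 11P = 763 + 11P, so 968 = 22P and P = 44.
Y = 1731 − 11·44 = 1247.
Initially P = 38, Y = 1313, so ΔP = +6 and ΔY = -66.

ΔP = +6, ΔY = -66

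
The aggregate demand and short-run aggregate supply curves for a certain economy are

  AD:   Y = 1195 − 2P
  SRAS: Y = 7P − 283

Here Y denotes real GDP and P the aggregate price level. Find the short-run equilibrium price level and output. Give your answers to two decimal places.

Set AD = SRAS: 1195 − 2P = 7P − 283, so 1478 = 9P and P = 164.22.
Substituting into AD, Y = 1195 − 2P = 866.56.

P = 164.22, Y = 866.56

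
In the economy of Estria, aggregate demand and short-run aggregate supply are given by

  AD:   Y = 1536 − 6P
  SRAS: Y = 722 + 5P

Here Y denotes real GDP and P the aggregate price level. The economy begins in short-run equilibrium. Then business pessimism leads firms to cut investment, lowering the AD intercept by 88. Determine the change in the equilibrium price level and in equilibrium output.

ΔP = -8, ΔY = -40

This is a negative demand shock: AD shifts left.
New AD: Y = 1448 − 6P.
Set AD = SRAS: 1448 − 6P = 722 + 5P, so 726 = 11P and P = 66.
Y = 1448 − 6·66 = 1052.
Initially P = 74, Y = 1092, so ΔP = -8 and ΔY = -40.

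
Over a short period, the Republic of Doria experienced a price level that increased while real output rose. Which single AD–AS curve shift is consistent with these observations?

P rose and Y rose. An AD shift moves P and Y in the same direction; an SRAS shift moves them in opposite directions.
Here P and Y moved in the same direction, so the AD curve shifted.
Since Y rose, AD shifted right.

AD shifted right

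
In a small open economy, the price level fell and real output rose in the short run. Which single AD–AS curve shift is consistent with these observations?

P fell and Y rose. An AD shift moves P and Y in the same direction; an SRAS shift moves them in opposite directions.
Here P and Y moved in opposite directions, so the SRAS curve shifted.
Since Y rose, SRAS shifted right.

SRAS shifted right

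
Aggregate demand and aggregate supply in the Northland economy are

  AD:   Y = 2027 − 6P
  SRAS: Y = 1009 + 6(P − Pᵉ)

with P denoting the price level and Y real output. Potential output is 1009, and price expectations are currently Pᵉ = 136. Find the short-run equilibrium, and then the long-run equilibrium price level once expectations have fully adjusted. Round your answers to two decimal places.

Short run: P = 152.83, Y = 1110.00. Long run: P = 169.67.

Short run: with Pᵉ = 136, SRAS is Y = 193 + 6P. Setting AD = SRAS gives 1834 = 12P, so P = 152.83 and Y = 2027 − 6P = 1110.00.
Output 1110.00 is above potential 1009, so over time expected prices rise and SRAS shifts left until Y returns to 1009.
Long run: Y = 1009 on the AD curve gives 1009 = 2027 − 6P, so P = 169.67.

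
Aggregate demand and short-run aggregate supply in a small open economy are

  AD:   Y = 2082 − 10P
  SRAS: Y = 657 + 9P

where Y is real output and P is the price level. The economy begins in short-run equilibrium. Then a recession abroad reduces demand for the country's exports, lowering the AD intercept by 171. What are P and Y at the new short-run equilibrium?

P = 66, Y = 1251

This is a negative demand shock: AD shifts left.
New AD: Y = 1911 − 10P.
Set AD = SRAS: 1911 − 10P = 657 + 9P, so 1254 = 19P and P = 66.
Y = 1911 − 10·66 = 1251.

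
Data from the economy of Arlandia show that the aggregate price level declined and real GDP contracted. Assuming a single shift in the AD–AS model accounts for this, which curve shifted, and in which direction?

P fell and Y fell. An AD shift moves P and Y in the same direction; an SRAS shift moves them in opposite directions.
Here P and Y moved in the same direction, so the AD curve shifted.
Since Y fell, AD shifted left.

AD shifted left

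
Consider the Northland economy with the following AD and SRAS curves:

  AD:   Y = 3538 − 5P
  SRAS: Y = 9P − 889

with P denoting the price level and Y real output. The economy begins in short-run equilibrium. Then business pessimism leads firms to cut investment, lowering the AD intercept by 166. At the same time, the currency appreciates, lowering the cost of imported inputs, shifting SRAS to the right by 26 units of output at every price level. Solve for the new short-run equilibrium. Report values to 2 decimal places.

P = 302.50, Y = 1859.50

After both shocks: AD is Y = 3372 − 5P and SRAS is Y = 9P − 863.
Setting them equal: 4235 = 14P, so P = 302.50.
Substituting into AD, Y = 1859.50.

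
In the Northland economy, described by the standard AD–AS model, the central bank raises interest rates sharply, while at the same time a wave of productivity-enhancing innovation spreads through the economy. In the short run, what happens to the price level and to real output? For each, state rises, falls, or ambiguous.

Price level: falls; output: ambiguous

The first event is a negative demand shock: AD shifts left, which by itself pushes P down and Y down.
The second is a favourable supply shock: SRAS shifts right, which by itself pushes P down and Y up.
Both shocks push P down, so P falls. The two shocks push Y in opposite directions, so the effect on Y is ambiguous.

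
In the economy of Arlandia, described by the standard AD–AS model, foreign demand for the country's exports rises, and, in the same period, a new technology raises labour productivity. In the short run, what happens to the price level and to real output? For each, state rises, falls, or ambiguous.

The first event is a positive demand shock: AD shifts right, which by itself pushes P up and Y up.
The second is a favourable supply shock: SRAS shifts right, which by itself pushes P down and Y up.
The two shocks push P in opposite directions, so the effect on P is ambiguous. Both shocks push Y up, so Y rises.

Price level: ambiguous; output: rises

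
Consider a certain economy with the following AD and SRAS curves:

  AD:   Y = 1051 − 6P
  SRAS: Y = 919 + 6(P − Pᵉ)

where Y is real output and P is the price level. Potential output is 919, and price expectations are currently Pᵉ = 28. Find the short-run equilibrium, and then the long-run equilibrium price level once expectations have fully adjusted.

Short run: with Pᵉ = 28, SRAS is Y = 751 + 6P. Setting AD = SRAS gives 300 = 12P, so P = 25 and Y = 1051 − 6·25 = 901.
Output 901 is below potential 919, so over time expected prices fall and SRAS shifts right until Y returns to 919.
Long run: Y = 919 on the AD curve gives 919 = 1051 − 6P, so P = 22.

Short run: P = 25, Y = 901. Long run: P = 22.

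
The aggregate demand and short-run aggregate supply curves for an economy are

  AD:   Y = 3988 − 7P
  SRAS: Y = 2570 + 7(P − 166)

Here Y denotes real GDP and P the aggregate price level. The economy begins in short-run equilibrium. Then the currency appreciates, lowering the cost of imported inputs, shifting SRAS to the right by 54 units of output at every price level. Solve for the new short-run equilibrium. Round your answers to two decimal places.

This is a positive supply shock: SRAS shifts right.
New SRAS: Y = 1462 + 7P.
Set AD = SRAS: 3988 − 7P = 1462 + 7P, so 2526 = 14P and P = 180.43.
Substituting into AD, Y = 2725.00.

P = 180.43, Y = 2725.00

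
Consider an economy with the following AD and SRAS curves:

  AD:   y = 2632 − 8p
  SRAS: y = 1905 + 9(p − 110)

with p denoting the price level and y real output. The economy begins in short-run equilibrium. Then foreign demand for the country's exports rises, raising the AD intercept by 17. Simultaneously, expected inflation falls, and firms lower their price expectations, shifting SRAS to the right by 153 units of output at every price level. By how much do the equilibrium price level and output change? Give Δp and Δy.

After both shocks: AD is y = 2649 − 8p and SRAS is y = 1068 + 9p.
Setting them equal: 1581 = 17p, so p = 93.
y = 2649 − 8·93 = 1905.
Initially p = 101, y = 1824, so Δp = -8 and Δy = +81.

Δp = -8, Δy = +81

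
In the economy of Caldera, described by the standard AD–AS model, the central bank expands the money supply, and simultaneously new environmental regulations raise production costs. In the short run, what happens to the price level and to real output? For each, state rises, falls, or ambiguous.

Price level: rises; output: ambiguous

The first event is a positive demand shock: AD shifts right, which by itself pushes P up and Y up.
The second is an adverse supply shock: SRAS shifts left, which by itself pushes P up and Y down.
Both shocks push P up, so P rises. The two shocks push Y in opposite directions, so the effect on Y is ambiguous.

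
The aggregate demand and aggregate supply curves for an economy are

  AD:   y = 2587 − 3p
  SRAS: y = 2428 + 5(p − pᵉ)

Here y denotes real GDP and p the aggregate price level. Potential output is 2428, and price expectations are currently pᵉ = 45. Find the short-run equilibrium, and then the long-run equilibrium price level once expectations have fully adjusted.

Short run: with pᵉ = 45, SRAS is y = 2203 + 5p. Setting AD = SRAS gives 384 = 8p, so p = 48 and y = 2587 − 3·48 = 2443.
Output 2443 is above potential 2428, so over time expected prices rise and SRAS shifts left until y returns to 2428.
Long run: y = 2428 on the AD curve gives 2428 = 2587 − 3p, so p = 53.

Short run: p = 48, y = 2443. Long run: p = 53.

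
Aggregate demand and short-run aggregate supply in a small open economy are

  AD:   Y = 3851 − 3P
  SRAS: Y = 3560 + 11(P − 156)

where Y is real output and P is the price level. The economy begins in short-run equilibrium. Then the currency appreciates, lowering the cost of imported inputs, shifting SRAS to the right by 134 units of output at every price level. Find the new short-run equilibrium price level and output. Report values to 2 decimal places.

P = 133.79, Y = 3449.64

This is a positive supply shock: SRAS shifts right.
New SRAS: Y = 1978 + 11P.
Set AD = SRAS: 3851 − 3P = 1978 + 11P, so 1873 = 14P and P = 133.79.
Substituting into AD, Y = 3449.64.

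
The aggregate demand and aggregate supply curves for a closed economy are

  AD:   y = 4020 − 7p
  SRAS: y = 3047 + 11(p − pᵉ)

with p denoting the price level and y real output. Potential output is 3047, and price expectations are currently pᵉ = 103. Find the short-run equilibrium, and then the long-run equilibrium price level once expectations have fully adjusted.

Short run: p = 117, y = 3201. Long run: p = 139.

Short run: with pᵉ = 103, SRAS is y = 1914 + 11p. Setting AD = SRAS gives 2106 = 18p, so p = 117 and y = 4020 − 7·117 = 3201.
Output 3201 is above potential 3047, so over time expected prices rise and SRAS shifts left until y returns to 3047.
Long run: y = 3047 on the AD curve gives 3047 = 4020 − 7p, so p = 139.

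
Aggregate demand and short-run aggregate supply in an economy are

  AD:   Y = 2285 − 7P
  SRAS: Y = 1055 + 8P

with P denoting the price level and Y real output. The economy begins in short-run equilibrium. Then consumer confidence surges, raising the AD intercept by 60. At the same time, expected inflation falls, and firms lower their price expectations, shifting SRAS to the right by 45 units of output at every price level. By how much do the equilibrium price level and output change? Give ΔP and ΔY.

After both shocks: AD is Y = 2345 − 7P and SRAS is Y = 1100 + 8P.
Setting them equal: 1245 = 15P, so P = 83.
Y = 2345 − 7·83 = 1764.
Initially P = 82, Y = 1711, so ΔP = +1 and ΔY = +53.

ΔP = +1, ΔY = +53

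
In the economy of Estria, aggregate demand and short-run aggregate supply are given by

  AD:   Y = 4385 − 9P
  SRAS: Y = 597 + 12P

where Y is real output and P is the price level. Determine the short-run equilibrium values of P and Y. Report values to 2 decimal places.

P = 180.38, Y = 2761.57

Set AD = SRAS: 4385 − 9P = 597 + 12P, so 3788 = 21P and P = 180.38.
Substituting into AD, Y = 4385 − 9P = 2761.57.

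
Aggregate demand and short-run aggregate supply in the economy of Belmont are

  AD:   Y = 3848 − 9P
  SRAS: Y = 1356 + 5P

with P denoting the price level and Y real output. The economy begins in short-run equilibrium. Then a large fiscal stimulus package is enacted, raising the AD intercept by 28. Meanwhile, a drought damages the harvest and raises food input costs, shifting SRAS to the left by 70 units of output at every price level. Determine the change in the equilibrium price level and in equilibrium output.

After both shocks: AD is Y = 3876 − 9P and SRAS is Y = 1286 + 5P.
Setting them equal: 2590 = 14P, so P = 185.
Y = 3876 − 9·185 = 2211.
Initially P = 178, Y = 2246, so ΔP = +7 and ΔY = -35.

ΔP = +7, ΔY = -35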